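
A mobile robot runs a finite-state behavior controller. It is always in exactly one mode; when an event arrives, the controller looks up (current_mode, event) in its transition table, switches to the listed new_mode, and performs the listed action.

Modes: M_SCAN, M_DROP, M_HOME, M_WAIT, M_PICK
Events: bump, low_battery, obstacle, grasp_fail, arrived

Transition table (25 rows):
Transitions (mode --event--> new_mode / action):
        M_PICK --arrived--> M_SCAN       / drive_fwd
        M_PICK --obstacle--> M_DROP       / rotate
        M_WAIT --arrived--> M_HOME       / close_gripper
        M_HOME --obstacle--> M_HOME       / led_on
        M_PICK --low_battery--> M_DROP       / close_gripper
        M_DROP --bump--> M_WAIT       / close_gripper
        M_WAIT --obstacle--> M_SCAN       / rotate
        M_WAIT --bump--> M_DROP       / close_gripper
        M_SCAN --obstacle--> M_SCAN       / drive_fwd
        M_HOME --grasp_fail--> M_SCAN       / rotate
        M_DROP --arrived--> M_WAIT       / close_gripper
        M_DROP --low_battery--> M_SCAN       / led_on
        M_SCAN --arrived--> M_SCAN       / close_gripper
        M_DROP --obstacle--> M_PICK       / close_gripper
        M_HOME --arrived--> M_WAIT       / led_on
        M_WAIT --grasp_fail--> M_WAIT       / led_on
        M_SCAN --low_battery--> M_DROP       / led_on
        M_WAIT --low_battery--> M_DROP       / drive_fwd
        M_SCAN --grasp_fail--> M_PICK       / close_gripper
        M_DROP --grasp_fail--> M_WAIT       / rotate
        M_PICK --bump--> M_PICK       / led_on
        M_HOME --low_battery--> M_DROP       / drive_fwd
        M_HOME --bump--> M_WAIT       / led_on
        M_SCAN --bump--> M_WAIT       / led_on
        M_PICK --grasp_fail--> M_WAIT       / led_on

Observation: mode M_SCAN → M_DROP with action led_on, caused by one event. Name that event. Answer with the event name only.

low_battery

try bump: (M_SCAN, bump) → (M_WAIT, led_on)
try low_battery: (M_SCAN, low_battery) → (M_DROP, led_on)  ← matches
try obstacle: (M_SCAN, obstacle) → (M_SCAN, drive_fwd)
try grasp_fail: (M_SCAN, grasp_fail) → (M_PICK, close_gripper)
try arrived: (M_SCAN, arrived) → (M_SCAN, close_gripper)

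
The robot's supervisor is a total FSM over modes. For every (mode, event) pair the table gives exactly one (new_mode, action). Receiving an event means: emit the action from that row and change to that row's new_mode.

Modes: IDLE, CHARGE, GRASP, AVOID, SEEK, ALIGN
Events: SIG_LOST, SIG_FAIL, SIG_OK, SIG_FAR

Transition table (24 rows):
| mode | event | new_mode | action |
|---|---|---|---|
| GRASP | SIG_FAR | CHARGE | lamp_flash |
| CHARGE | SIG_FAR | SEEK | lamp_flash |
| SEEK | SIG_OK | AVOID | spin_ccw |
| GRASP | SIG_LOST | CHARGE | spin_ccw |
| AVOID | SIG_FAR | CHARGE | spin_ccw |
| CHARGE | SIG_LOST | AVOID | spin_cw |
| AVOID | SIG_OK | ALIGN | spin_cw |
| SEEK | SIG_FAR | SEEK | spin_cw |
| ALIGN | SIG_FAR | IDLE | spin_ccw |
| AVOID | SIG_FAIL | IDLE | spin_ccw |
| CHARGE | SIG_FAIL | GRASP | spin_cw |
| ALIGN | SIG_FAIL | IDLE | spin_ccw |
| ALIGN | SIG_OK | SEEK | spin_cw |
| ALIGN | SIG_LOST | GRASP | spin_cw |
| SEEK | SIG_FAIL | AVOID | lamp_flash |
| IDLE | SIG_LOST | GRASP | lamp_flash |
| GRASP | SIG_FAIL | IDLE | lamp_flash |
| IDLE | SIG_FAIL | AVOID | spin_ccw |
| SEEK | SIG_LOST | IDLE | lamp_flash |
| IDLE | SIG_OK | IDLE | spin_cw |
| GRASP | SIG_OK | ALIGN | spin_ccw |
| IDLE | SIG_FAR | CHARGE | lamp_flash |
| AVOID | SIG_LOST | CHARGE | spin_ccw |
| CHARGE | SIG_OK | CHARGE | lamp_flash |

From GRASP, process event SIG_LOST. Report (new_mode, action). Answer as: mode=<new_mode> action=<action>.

current mode = GRASP; filter table to that mode:
  (GRASP, SIG_FAR) → (CHARGE, lamp_flash)
  (GRASP, SIG_LOST) → (CHARGE, spin_ccw)  ← event matches
  (GRASP, SIG_FAIL) → (IDLE, lamp_flash)
  (GRASP, SIG_OK) → (ALIGN, spin_ccw)
event = SIG_LOST selects (CHARGE, spin_ccw)

mode=CHARGE action=spin_ccw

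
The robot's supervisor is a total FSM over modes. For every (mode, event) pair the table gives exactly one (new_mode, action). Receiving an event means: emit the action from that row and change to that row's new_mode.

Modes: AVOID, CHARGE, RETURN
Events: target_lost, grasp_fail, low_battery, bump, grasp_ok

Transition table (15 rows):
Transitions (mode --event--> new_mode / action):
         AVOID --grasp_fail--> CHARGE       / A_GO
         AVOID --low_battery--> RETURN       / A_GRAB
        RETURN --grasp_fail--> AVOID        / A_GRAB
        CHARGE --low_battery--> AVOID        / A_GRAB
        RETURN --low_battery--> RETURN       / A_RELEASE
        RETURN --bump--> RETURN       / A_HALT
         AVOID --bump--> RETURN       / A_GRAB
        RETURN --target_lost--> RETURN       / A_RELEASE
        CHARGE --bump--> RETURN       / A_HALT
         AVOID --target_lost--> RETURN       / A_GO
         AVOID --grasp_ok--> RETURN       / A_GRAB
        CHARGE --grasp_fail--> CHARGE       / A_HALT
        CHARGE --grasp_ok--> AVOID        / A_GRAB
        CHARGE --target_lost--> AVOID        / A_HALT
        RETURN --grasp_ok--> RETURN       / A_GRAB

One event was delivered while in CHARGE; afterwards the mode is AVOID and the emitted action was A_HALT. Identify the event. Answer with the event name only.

target_lost

try target_lost: (CHARGE, target_lost) → (AVOID, A_HALT)  ← matches
try grasp_fail: (CHARGE, grasp_fail) → (CHARGE, A_HALT)
try low_battery: (CHARGE, low_battery) → (AVOID, A_GRAB)
try bump: (CHARGE, bump) → (RETURN, A_HALT)
try grasp_ok: (CHARGE, grasp_ok) → (AVOID, A_GRAB)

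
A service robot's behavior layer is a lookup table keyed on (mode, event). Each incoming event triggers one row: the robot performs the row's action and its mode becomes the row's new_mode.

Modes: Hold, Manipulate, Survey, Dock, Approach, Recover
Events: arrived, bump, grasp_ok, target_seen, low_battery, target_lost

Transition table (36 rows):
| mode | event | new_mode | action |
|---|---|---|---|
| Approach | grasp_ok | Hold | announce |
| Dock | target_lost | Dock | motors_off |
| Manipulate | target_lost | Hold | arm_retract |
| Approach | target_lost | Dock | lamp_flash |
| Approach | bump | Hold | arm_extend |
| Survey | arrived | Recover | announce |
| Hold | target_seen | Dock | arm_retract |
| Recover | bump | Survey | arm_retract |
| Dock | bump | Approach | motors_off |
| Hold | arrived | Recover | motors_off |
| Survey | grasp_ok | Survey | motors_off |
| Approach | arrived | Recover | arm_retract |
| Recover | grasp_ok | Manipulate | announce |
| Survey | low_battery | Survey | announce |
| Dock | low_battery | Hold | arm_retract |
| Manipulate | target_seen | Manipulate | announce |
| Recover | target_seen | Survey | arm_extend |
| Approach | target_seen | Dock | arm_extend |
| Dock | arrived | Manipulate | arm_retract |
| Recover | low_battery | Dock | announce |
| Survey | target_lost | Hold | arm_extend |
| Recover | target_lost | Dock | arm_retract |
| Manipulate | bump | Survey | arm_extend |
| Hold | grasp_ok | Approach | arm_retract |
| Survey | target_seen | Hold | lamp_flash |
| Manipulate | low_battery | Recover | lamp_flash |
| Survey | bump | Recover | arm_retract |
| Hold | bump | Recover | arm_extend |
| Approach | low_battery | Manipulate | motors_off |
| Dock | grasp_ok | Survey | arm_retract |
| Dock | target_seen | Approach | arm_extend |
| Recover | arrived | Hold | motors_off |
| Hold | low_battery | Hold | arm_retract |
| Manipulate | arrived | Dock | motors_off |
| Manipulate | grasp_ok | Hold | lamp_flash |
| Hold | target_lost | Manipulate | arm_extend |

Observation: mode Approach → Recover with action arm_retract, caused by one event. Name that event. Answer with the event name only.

arrived

try arrived: (Approach, arrived) → (Recover, arm_retract)  ← matches
try bump: (Approach, bump) → (Hold, arm_extend)
try grasp_ok: (Approach, grasp_ok) → (Hold, announce)
try target_seen: (Approach, target_seen) → (Dock, arm_extend)
try low_battery: (Approach, low_battery) → (Manipulate, motors_off)
try target_lost: (Approach, target_lost) → (Dock, lamp_flash)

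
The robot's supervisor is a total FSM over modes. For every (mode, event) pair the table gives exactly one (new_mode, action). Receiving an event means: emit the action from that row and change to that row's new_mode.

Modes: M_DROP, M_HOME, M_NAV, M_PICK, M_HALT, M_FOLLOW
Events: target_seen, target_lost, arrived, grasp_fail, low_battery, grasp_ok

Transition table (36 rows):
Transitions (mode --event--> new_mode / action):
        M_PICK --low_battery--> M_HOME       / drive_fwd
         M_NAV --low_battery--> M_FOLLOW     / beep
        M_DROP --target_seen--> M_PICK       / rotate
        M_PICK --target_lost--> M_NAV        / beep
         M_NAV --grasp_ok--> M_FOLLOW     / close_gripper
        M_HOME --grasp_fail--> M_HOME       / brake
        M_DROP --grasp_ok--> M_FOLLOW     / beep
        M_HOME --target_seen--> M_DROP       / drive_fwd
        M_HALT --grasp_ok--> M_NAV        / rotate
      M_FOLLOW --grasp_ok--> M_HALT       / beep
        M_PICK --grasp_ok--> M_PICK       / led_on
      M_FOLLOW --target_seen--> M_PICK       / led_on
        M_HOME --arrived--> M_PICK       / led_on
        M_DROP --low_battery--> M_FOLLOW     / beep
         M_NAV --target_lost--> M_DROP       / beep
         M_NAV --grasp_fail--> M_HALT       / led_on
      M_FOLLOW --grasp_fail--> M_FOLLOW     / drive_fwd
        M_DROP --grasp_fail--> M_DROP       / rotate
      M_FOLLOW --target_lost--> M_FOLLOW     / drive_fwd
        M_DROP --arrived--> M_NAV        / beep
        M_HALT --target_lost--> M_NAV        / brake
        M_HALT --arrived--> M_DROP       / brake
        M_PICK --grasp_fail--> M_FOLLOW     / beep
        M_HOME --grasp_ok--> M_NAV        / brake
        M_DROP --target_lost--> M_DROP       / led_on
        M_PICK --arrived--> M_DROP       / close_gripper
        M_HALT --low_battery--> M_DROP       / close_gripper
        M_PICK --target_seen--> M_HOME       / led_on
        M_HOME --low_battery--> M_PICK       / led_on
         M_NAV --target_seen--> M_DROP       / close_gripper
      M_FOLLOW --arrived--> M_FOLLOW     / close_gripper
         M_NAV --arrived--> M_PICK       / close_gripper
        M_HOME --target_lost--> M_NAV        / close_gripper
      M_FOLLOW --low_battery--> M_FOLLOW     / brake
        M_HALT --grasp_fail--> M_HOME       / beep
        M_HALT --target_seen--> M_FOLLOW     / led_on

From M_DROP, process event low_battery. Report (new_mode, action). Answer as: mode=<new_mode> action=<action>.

mode=M_FOLLOW action=beep

current mode = M_DROP; filter table to that mode:
  (M_DROP, target_seen) → (M_PICK, rotate)
  (M_DROP, grasp_ok) → (M_FOLLOW, beep)
  (M_DROP, low_battery) → (M_FOLLOW, beep)  ← event matches
  (M_DROP, grasp_fail) → (M_DROP, rotate)
  (M_DROP, arrived) → (M_NAV, beep)
  (M_DROP, target_lost) → (M_DROP, led_on)
event = low_battery selects (M_FOLLOW, beep)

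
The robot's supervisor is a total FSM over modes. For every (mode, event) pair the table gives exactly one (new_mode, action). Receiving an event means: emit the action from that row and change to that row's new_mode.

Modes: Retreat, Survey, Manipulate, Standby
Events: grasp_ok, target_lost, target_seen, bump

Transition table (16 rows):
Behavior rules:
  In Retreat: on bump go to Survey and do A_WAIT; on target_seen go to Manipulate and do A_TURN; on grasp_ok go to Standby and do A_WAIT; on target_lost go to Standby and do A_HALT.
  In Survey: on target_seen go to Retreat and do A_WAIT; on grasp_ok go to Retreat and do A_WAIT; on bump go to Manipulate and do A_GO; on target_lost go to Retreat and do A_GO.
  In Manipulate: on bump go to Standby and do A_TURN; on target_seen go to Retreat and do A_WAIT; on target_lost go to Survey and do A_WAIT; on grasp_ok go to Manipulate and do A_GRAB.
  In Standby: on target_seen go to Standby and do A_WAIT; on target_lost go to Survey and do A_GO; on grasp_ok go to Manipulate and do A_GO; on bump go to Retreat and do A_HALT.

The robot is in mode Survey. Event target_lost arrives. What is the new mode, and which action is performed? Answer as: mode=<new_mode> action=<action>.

current mode = Survey; filter table to that mode:
  (Survey, target_seen) → (Retreat, A_WAIT)
  (Survey, grasp_ok) → (Retreat, A_WAIT)
  (Survey, bump) → (Manipulate, A_GO)
  (Survey, target_lost) → (Retreat, A_GO)  ← event matches
event = target_lost selects (Retreat, A_GO)

mode=Retreat action=A_GO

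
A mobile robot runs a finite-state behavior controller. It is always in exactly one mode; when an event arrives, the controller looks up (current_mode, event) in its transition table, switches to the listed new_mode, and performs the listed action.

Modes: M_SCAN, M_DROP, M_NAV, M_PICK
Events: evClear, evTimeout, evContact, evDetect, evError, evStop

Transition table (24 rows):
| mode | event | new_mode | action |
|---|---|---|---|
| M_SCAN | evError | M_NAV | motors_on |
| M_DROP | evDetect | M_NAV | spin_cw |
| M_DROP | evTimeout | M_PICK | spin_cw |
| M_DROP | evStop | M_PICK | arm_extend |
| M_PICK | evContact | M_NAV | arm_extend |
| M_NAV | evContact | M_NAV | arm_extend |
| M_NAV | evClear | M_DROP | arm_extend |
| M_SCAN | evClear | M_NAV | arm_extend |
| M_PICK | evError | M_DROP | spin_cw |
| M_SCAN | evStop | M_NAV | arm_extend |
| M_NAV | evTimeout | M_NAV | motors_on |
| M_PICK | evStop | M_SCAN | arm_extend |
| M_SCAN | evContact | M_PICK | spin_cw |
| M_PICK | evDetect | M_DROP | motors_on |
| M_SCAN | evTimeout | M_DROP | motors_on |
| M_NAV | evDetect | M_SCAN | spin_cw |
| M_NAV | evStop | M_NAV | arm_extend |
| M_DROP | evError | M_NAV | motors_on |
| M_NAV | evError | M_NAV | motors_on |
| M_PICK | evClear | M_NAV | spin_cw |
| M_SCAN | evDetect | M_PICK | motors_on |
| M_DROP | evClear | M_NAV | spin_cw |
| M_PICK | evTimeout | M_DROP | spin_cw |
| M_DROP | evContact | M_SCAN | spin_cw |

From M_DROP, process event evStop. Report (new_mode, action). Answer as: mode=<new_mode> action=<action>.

current mode = M_DROP; filter table to that mode:
  (M_DROP, evDetect) → (M_NAV, spin_cw)
  (M_DROP, evTimeout) → (M_PICK, spin_cw)
  (M_DROP, evStop) → (M_PICK, arm_extend)  ← event matches
  (M_DROP, evError) → (M_NAV, motors_on)
  (M_DROP, evClear) → (M_NAV, spin_cw)
  (M_DROP, evContact) → (M_SCAN, spin_cw)
event = evStop selects (M_PICK, arm_extend)

mode=M_PICK action=arm_extend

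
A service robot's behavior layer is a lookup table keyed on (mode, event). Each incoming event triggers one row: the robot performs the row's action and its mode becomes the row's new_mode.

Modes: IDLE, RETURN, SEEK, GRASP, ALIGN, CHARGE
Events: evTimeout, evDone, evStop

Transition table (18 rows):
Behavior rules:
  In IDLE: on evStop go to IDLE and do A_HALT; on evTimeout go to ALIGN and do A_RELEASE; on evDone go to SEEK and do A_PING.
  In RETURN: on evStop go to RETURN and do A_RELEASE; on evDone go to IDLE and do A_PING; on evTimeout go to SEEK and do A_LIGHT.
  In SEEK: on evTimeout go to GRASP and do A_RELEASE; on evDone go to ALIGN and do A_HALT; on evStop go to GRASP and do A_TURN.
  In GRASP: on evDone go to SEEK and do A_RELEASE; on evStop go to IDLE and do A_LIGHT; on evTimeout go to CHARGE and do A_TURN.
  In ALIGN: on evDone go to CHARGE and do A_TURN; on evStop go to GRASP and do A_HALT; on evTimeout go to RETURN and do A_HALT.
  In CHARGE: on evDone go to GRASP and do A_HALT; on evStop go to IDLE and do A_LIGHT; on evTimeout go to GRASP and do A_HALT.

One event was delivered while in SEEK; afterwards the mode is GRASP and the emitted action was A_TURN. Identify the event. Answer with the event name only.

try evTimeout: (SEEK, evTimeout) → (GRASP, A_RELEASE)
try evDone: (SEEK, evDone) → (ALIGN, A_HALT)
try evStop: (SEEK, evStop) → (GRASP, A_TURN)  ← matches

evStop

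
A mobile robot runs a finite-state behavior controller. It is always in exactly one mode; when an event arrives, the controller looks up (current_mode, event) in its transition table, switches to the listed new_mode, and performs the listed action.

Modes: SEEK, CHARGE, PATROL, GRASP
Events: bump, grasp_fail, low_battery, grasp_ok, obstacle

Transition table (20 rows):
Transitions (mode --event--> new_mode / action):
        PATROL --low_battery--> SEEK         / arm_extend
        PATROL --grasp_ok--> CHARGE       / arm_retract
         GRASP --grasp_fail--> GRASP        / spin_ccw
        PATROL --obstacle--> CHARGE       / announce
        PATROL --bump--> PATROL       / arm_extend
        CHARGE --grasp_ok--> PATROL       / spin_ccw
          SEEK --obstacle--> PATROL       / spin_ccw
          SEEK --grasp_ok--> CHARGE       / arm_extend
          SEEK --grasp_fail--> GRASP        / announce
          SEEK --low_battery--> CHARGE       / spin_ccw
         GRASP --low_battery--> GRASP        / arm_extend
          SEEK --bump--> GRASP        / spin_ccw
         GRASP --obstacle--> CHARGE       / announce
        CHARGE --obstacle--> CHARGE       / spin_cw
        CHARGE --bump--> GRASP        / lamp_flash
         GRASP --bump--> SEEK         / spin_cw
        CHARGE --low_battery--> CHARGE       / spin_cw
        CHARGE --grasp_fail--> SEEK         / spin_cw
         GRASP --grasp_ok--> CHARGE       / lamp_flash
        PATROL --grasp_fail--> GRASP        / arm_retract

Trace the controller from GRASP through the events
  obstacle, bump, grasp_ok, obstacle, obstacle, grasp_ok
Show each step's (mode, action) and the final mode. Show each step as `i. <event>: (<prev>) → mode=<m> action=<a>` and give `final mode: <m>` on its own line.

final mode: PATROL

1. obstacle: (GRASP) → mode=CHARGE action=announce
2. bump: (CHARGE) → mode=GRASP action=lamp_flash
3. grasp_ok: (GRASP) → mode=CHARGE action=lamp_flash
4. obstacle: (CHARGE) → mode=CHARGE action=spin_cw
5. obstacle: (CHARGE) → mode=CHARGE action=spin_cw
6. grasp_ok: (CHARGE) → mode=PATROL action=spin_ccw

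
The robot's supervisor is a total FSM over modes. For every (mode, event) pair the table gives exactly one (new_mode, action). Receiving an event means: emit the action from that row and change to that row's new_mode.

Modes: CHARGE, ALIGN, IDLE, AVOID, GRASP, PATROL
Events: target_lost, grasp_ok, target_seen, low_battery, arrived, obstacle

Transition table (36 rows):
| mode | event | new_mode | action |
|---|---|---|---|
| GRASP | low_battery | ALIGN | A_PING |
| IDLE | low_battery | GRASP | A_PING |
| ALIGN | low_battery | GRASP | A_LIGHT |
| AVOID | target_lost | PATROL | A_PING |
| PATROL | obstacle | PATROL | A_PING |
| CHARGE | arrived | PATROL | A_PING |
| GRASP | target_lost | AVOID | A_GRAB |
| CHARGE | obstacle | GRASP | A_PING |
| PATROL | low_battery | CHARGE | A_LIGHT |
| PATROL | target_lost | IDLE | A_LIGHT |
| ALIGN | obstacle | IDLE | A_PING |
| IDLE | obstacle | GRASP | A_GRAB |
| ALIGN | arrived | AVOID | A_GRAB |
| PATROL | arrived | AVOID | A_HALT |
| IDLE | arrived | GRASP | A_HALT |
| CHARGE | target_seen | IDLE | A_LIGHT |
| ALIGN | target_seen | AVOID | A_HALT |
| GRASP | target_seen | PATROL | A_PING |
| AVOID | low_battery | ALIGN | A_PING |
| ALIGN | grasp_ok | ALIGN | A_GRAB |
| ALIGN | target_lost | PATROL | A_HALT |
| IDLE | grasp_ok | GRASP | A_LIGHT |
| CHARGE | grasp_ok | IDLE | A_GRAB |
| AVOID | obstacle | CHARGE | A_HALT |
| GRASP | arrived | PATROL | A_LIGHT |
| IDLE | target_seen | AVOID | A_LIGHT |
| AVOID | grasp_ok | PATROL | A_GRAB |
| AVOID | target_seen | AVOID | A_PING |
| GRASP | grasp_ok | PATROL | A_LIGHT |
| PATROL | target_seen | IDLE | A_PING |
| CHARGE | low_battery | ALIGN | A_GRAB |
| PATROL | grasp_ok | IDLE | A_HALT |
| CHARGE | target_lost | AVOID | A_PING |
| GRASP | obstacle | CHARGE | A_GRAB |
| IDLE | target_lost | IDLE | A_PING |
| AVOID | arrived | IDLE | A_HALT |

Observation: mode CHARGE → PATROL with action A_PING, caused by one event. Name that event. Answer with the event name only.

arrived

try target_lost: (CHARGE, target_lost) → (AVOID, A_PING)
try grasp_ok: (CHARGE, grasp_ok) → (IDLE, A_GRAB)
try target_seen: (CHARGE, target_seen) → (IDLE, A_LIGHT)
try low_battery: (CHARGE, low_battery) → (ALIGN, A_GRAB)
try arrived: (CHARGE, arrived) → (PATROL, A_PING)  ← matches
try obstacle: (CHARGE, obstacle) → (GRASP, A_PING)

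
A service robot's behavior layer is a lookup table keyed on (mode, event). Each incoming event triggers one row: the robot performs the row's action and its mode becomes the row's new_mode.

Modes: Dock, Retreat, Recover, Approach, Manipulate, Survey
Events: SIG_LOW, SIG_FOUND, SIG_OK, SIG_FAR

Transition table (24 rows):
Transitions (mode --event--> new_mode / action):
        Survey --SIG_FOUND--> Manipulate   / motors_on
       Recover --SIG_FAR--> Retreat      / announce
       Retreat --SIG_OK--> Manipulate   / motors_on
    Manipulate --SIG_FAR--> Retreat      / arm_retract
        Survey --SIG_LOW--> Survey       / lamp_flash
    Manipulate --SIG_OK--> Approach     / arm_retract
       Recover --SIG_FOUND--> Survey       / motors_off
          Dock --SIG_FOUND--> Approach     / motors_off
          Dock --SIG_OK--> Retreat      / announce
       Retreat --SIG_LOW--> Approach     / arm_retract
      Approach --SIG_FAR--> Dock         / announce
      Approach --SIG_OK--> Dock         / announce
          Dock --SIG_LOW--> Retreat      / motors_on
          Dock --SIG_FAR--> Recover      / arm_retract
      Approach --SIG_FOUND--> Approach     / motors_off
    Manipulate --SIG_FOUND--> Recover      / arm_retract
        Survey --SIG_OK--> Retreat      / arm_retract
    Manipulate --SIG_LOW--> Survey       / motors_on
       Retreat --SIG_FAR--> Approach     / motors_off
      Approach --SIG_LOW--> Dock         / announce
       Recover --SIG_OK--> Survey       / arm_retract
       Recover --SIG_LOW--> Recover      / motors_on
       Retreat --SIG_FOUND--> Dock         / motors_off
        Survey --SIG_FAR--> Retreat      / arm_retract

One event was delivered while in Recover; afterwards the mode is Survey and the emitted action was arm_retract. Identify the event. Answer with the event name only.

try SIG_LOW: (Recover, SIG_LOW) → (Recover, motors_on)
try SIG_FOUND: (Recover, SIG_FOUND) → (Survey, motors_off)
try SIG_OK: (Recover, SIG_OK) → (Survey, arm_retract)  ← matches
try SIG_FAR: (Recover, SIG_FAR) → (Retreat, announce)

SIG_OK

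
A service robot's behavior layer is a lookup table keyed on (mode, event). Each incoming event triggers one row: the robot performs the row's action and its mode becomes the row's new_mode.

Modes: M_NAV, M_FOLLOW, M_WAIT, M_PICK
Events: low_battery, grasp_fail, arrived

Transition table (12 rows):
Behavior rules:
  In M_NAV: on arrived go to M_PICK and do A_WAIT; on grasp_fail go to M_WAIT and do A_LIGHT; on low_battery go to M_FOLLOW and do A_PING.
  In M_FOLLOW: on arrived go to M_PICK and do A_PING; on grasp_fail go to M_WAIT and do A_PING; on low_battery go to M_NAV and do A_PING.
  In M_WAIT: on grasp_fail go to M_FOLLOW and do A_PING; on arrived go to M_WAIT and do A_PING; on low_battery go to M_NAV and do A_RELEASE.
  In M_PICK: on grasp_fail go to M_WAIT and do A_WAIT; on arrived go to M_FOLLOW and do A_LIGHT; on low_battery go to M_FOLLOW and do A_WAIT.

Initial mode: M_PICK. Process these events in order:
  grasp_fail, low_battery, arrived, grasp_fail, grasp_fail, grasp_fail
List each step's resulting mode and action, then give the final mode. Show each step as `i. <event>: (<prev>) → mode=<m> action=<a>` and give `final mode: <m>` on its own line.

final mode: M_WAIT

1. grasp_fail: (M_PICK) → mode=M_WAIT action=A_WAIT
2. low_battery: (M_WAIT) → mode=M_NAV action=A_RELEASE
3. arrived: (M_NAV) → mode=M_PICK action=A_WAIT
4. grasp_fail: (M_PICK) → mode=M_WAIT action=A_WAIT
5. grasp_fail: (M_WAIT) → mode=M_FOLLOW action=A_PING
6. grasp_fail: (M_FOLLOW) → mode=M_WAIT action=A_PING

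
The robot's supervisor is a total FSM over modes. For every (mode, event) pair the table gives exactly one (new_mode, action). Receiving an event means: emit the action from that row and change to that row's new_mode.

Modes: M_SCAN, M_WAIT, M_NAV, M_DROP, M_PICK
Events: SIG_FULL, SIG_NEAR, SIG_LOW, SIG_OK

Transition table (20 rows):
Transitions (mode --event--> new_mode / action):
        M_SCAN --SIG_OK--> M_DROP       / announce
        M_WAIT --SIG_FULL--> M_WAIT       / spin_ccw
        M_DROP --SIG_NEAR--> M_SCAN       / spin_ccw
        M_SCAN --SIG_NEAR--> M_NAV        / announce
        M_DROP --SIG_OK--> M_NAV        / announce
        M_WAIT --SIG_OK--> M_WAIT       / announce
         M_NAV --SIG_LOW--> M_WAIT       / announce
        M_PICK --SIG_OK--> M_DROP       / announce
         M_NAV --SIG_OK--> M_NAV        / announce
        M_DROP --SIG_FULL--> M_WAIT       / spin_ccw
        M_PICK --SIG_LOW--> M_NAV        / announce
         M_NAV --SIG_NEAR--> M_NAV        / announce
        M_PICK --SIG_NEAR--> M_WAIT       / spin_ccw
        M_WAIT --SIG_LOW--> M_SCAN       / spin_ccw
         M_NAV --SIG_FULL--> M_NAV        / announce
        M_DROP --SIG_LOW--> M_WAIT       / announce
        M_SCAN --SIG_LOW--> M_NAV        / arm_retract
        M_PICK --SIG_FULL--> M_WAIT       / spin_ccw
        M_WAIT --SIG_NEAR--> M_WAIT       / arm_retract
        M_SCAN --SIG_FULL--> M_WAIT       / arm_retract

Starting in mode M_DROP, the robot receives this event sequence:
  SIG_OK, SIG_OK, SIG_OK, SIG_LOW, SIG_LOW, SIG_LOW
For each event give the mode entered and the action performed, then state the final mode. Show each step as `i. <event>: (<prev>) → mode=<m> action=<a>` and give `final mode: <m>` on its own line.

final mode: M_NAV

1. SIG_OK: (M_DROP) → mode=M_NAV action=announce
2. SIG_OK: (M_NAV) → mode=M_NAV action=announce
3. SIG_OK: (M_NAV) → mode=M_NAV action=announce
4. SIG_LOW: (M_NAV) → mode=M_WAIT action=announce
5. SIG_LOW: (M_WAIT) → mode=M_SCAN action=spin_ccw
6. SIG_LOW: (M_SCAN) → mode=M_NAV action=arm_retract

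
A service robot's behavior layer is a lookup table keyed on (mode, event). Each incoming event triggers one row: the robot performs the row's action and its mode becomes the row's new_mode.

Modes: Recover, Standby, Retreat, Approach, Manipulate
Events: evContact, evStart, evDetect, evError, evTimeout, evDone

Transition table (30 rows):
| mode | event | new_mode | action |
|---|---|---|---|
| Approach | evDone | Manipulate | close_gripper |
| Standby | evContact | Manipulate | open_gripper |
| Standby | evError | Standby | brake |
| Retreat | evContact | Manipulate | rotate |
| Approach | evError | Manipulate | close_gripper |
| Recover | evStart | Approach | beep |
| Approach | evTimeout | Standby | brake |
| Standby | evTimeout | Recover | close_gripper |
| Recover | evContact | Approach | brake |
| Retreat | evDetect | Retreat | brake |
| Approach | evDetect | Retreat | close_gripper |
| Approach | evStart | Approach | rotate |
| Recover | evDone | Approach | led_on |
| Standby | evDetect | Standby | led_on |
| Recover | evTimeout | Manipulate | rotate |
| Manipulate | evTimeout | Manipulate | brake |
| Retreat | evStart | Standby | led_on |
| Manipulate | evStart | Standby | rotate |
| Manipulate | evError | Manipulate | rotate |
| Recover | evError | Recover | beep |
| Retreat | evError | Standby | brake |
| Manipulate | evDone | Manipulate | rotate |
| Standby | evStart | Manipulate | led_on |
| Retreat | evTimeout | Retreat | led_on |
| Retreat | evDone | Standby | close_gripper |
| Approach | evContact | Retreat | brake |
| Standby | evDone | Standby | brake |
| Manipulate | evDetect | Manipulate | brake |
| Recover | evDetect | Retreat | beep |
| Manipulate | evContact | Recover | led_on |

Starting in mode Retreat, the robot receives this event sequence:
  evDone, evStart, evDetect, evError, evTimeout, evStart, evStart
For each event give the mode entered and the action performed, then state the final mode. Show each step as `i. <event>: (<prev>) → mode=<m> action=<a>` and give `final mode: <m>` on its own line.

1. evDone: (Retreat) → mode=Standby action=close_gripper
2. evStart: (Standby) → mode=Manipulate action=led_on
3. evDetect: (Manipulate) → mode=Manipulate action=brake
4. evError: (Manipulate) → mode=Manipulate action=rotate
5. evTimeout: (Manipulate) → mode=Manipulate action=brake
6. evStart: (Manipulate) → mode=Standby action=rotate
7. evStart: (Standby) → mode=Manipulate action=led_on

final mode: Manipulate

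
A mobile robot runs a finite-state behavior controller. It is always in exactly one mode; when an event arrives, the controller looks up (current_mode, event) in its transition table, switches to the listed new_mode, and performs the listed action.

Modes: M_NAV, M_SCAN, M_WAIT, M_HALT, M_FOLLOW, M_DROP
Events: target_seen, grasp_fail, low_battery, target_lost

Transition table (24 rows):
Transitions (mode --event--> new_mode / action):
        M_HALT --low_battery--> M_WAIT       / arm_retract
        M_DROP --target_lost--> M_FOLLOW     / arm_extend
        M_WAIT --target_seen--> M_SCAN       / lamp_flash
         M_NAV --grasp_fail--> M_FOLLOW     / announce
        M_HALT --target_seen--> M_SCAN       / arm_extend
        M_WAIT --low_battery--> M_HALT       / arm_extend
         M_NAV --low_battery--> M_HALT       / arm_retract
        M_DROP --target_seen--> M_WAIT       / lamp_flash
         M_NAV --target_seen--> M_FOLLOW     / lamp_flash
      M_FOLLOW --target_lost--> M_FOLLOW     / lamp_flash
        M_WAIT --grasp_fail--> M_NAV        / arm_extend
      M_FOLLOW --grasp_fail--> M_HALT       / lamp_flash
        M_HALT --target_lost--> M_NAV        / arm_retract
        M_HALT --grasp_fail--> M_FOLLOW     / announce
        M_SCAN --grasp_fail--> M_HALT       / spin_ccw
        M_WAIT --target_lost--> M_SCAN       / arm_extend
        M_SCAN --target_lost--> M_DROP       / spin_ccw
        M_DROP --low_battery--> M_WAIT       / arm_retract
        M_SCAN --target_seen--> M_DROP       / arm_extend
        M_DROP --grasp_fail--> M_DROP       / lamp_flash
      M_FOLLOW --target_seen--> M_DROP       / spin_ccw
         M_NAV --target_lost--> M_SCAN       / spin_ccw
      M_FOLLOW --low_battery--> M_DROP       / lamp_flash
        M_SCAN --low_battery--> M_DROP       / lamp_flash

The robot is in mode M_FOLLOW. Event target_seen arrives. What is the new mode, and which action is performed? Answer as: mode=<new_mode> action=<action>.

mode=M_DROP action=spin_ccw

current mode = M_FOLLOW; filter table to that mode:
  (M_FOLLOW, target_lost) → (M_FOLLOW, lamp_flash)
  (M_FOLLOW, grasp_fail) → (M_HALT, lamp_flash)
  (M_FOLLOW, target_seen) → (M_DROP, spin_ccw)  ← event matches
  (M_FOLLOW, low_battery) → (M_DROP, lamp_flash)
event = target_seen selects (M_DROP, spin_ccw)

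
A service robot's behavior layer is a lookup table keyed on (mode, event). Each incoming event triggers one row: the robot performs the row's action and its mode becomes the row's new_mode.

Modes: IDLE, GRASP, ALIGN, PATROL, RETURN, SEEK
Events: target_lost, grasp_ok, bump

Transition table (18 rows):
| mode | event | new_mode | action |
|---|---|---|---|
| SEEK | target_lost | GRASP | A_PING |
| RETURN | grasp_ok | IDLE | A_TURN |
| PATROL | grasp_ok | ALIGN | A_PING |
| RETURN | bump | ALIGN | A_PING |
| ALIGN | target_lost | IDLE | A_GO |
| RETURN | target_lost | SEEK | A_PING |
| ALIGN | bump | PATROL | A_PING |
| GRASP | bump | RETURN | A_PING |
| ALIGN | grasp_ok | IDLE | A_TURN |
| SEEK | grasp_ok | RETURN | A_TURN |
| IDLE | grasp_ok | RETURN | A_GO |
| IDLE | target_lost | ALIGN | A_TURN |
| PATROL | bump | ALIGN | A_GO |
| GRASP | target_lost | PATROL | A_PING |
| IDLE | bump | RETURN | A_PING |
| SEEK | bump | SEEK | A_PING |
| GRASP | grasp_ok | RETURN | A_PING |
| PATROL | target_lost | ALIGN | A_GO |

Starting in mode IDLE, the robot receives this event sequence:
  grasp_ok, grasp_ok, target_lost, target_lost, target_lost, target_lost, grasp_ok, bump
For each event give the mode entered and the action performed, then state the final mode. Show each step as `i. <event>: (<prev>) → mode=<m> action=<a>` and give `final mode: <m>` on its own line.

final mode: ALIGN

1. grasp_ok: (IDLE) → mode=RETURN action=A_GO
2. grasp_ok: (RETURN) → mode=IDLE action=A_TURN
3. target_lost: (IDLE) → mode=ALIGN action=A_TURN
4. target_lost: (ALIGN) → mode=IDLE action=A_GO
5. target_lost: (IDLE) → mode=ALIGN action=A_TURN
6. target_lost: (ALIGN) → mode=IDLE action=A_GO
7. grasp_ok: (IDLE) → mode=RETURN action=A_GO
8. bump: (RETURN) → mode=ALIGN action=A_PING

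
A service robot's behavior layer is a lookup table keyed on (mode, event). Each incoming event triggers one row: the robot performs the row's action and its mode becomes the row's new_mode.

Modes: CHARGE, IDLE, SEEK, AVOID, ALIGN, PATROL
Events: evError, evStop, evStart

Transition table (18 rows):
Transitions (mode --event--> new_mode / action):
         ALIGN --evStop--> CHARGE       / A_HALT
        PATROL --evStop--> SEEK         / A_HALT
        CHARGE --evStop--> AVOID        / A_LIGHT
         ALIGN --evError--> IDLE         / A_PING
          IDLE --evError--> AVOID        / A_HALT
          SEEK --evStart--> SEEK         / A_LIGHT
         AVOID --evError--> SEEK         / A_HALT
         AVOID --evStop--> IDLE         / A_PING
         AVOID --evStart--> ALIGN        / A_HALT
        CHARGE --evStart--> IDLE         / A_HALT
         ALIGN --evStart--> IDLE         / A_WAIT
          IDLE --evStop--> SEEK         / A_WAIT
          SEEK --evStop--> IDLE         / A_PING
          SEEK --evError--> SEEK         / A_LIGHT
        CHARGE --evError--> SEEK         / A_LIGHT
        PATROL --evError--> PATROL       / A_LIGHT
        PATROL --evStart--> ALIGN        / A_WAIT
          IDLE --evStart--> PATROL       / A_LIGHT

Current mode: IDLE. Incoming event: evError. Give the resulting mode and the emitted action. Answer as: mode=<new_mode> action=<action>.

current mode = IDLE; filter table to that mode:
  (IDLE, evError) → (AVOID, A_HALT)  ← event matches
  (IDLE, evStop) → (SEEK, A_WAIT)
  (IDLE, evStart) → (PATROL, A_LIGHT)
event = evError selects (AVOID, A_HALT)

mode=AVOID action=A_HALT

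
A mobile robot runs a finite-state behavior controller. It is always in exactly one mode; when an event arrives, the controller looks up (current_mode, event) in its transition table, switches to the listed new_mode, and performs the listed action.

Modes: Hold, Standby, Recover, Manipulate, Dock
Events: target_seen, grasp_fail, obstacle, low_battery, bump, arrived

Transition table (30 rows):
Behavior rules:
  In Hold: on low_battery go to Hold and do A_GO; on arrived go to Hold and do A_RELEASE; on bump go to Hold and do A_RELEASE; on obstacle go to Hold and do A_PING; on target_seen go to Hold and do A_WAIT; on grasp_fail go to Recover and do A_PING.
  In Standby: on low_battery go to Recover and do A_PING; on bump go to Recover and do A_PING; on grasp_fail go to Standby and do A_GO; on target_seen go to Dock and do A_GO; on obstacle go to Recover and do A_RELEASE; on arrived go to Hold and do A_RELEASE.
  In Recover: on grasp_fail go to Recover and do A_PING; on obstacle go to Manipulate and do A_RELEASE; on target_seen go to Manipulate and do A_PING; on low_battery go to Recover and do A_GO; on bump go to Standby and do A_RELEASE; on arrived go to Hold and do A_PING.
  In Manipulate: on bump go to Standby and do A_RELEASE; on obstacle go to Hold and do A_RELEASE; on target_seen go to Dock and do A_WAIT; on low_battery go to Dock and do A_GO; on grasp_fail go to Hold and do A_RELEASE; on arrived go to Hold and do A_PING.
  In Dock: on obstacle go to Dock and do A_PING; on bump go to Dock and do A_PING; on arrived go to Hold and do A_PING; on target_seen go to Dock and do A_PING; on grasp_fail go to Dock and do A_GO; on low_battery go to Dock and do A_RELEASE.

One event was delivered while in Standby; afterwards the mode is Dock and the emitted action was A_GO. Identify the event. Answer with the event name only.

target_seen

try target_seen: (Standby, target_seen) → (Dock, A_GO)  ← matches
try grasp_fail: (Standby, grasp_fail) → (Standby, A_GO)
try obstacle: (Standby, obstacle) → (Recover, A_RELEASE)
try low_battery: (Standby, low_battery) → (Recover, A_PING)
try bump: (Standby, bump) → (Recover, A_PING)
try arrived: (Standby, arrived) → (Hold, A_RELEASE)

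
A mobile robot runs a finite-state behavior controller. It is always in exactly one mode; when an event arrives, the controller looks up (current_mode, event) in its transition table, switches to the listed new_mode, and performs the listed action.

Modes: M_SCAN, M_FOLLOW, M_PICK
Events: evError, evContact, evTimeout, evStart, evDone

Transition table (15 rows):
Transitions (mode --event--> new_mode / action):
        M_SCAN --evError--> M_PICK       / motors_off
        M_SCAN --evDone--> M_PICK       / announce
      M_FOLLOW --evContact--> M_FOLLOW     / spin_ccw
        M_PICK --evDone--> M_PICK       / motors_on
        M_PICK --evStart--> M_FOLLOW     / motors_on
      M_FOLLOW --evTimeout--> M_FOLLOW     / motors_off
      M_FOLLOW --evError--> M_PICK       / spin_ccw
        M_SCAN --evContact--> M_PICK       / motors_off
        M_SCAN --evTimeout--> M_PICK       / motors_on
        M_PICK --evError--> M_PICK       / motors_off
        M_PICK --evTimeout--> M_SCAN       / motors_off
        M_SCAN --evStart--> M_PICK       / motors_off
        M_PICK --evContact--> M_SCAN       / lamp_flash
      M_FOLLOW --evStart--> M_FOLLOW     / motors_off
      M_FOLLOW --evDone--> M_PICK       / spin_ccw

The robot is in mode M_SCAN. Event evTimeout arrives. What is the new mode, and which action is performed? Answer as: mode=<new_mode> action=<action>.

current mode = M_SCAN; filter table to that mode:
  (M_SCAN, evError) → (M_PICK, motors_off)
  (M_SCAN, evDone) → (M_PICK, announce)
  (M_SCAN, evContact) → (M_PICK, motors_off)
  (M_SCAN, evTimeout) → (M_PICK, motors_on)  ← event matches
  (M_SCAN, evStart) → (M_PICK, motors_off)
event = evTimeout selects (M_PICK, motors_on)

mode=M_PICK action=motors_on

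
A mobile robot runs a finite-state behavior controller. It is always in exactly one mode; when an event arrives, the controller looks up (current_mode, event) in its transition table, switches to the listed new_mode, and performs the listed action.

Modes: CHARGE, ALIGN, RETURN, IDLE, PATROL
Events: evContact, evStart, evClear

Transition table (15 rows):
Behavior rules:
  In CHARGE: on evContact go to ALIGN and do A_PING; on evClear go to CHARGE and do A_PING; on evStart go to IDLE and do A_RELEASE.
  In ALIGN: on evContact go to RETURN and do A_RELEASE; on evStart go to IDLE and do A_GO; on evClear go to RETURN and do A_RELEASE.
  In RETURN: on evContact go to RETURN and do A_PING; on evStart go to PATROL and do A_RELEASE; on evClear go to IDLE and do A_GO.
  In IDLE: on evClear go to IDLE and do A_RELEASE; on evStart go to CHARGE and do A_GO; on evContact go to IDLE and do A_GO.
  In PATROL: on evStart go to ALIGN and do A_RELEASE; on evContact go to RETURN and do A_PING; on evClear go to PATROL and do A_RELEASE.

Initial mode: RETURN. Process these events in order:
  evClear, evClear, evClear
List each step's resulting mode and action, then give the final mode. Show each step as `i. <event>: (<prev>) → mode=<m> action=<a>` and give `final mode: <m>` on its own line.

final mode: IDLE

1. evClear: (RETURN) → mode=IDLE action=A_GO
2. evClear: (IDLE) → mode=IDLE action=A_RELEASE
3. evClear: (IDLE) → mode=IDLE action=A_RELEASE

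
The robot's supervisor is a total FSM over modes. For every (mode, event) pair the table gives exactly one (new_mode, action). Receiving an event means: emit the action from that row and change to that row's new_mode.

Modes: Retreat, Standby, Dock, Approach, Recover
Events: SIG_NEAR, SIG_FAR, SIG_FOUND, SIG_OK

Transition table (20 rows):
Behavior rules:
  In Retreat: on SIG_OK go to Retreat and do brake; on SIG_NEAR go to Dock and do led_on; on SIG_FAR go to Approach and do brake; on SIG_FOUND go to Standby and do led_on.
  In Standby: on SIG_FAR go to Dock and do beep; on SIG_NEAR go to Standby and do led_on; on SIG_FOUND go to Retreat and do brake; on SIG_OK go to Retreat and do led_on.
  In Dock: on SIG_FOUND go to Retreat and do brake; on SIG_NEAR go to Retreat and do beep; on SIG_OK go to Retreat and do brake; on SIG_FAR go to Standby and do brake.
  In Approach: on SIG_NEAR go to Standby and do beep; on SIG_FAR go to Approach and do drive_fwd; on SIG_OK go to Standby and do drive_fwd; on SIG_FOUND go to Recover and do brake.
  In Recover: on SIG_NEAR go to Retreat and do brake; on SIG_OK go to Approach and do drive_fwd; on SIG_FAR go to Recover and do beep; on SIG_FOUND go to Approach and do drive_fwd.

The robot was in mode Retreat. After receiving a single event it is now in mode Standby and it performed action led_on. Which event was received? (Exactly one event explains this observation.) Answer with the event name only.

try SIG_NEAR: (Retreat, SIG_NEAR) → (Dock, led_on)
try SIG_FAR: (Retreat, SIG_FAR) → (Approach, brake)
try SIG_FOUND: (Retreat, SIG_FOUND) → (Standby, led_on)  ← matches
try SIG_OK: (Retreat, SIG_OK) → (Retreat, brake)

SIG_FOUND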